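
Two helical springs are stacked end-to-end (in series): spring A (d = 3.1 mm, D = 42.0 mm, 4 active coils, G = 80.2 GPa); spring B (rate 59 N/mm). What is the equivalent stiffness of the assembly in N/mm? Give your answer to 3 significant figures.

2.97 N/mm

k_A = Gd⁴/(8D³N_a) = (80.2×10³)(3.1⁴)/(8·42.0³·4) = 3.1241 N/mm
Series: 1/k_eq = 1/3.1241 + 1/59 = 0.33704; k_eq = 2.967 N/mm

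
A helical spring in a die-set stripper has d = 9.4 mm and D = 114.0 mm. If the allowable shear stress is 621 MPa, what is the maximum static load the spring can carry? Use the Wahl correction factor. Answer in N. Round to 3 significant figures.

1590 N

C = D/d = 114.0/9.4 = 12.1277
K_W = (4C−1)/(4C−4) + 0.615/C = 47.511/44.511 + 0.0507 = 1.1181
τ_max = K·8FD/(πd³) → F_max = τ_allow·πd³/(8DK)
F_max = 621·π·9.4³/(8·114.0·1.1181) = 1.6204e+06/1019.7 = 1589.1 N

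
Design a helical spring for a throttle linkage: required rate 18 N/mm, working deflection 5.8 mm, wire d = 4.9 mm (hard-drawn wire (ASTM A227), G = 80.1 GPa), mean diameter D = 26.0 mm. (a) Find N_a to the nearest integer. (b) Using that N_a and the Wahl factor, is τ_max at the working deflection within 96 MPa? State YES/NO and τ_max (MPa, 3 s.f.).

(a) 18 coils; (b) YES, τ_max = 76.8 MPa

N_a = Gd⁴/(8D³k) = (80.1×10³)(4.9⁴)/(8·26.0³·18) = 18.24 → N_a = 18
Actual rate k = Gd⁴/(8D³·18) = 18.245 N/mm
Working load F = kδ = 18.245·5.8 = 105.82 N
C = 26.0/4.9 = 5.3061; K_W = (4C−1)/(4C−4)+0.615/C = 1.2901
τ_max = K_W·8FD/(πd³) = 1.2901·59.551 = 76.825 MPa
τ_max ≤ 96 MPa → acceptable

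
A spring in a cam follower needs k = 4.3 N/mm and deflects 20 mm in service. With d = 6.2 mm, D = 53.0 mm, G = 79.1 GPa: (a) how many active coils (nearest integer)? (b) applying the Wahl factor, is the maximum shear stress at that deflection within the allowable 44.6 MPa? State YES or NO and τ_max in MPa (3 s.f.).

N_a = Gd⁴/(8D³k) = (79.1×10³)(6.2⁴)/(8·53.0³·4.3) = 22.82 → N_a = 23
Actual rate k = Gd⁴/(8D³·23) = 4.2668 N/mm
Working load F = kδ = 4.2668·20 = 85.335 N
C = 53.0/6.2 = 8.5484; K_W = (4C−1)/(4C−4)+0.615/C = 1.1713
τ_max = K_W·8FD/(πd³) = 1.1713·48.325 = 56.603 MPa
τ_max > 44.6 MPa → exceeds allowable

(a) 23 coils; (b) NO, τ_max = 56.6 MPa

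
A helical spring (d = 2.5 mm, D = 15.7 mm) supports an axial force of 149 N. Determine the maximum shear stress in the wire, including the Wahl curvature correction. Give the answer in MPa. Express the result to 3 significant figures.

473 MPa

Spring index C = D/d = 15.7/2.5 = 6.2800
K_W = (4C−1)/(4C−4) + 0.615/C = 24.120/21.120 + 0.0979 = 1.2400
τ₀ = 8FD/(πd³) = 8·149·15.7/(π·2.5³) = 18714.4/49.087 = 381.25 MPa
τ_max = K·τ₀ = 1.2400 × 381.25 = 472.74 MPa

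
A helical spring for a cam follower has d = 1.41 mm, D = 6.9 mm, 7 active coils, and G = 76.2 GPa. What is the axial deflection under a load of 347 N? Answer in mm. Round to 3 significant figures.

21.2 mm

k = Gd⁴/(8D³N_a) = (76.2×10³)(1.41⁴)/(8·6.9³·7) = 16.372 N/mm
δ = F/k = 347 / 16.372 = 21.195 mm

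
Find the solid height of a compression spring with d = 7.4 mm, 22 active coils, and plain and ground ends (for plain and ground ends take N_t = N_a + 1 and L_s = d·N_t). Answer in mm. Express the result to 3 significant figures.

plain and ground ends: N_t = N_a + 1 = 22 + 1 = 23
L_s = d·N_t = 7.4 × 23 = 170.2 mm

170 mm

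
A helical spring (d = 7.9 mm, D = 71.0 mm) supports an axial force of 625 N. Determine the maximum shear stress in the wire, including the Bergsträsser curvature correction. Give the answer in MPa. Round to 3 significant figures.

264 MPa

Spring index C = D/d = 71.0/7.9 = 8.9873
K_B = (4C+2)/(4C−3) = 37.949/32.949 = 1.1517
τ₀ = 8FD/(πd³) = 8·625·71.0/(π·7.9³) = 355000/1548.9 = 229.19 MPa
τ_max = K·τ₀ = 1.1517 × 229.19 = 263.97 MPa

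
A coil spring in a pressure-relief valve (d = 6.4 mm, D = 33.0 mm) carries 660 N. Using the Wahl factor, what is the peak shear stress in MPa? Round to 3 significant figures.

275 MPa

Spring index C = D/d = 33.0/6.4 = 5.1562
K_W = (4C−1)/(4C−4) + 0.615/C = 19.625/16.625 + 0.1193 = 1.2997
τ₀ = 8FD/(πd³) = 8·660·33.0/(π·6.4³) = 174240/823.55 = 211.57 MPa
τ_max = K·τ₀ = 1.2997 × 211.57 = 274.99 MPa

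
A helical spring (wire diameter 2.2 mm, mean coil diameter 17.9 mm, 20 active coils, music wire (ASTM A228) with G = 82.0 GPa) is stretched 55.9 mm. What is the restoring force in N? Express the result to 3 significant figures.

117 N

k = Gd⁴/(8D³N_a) = (82.0×10³)(2.2⁴)/(8·17.9³·20) = 2.0933 N/mm
F = k·δ = 2.0933 × 55.9 = 117.01 N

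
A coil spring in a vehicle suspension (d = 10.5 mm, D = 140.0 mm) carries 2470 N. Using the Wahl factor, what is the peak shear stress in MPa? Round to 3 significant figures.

842 MPa

Spring index C = D/d = 140.0/10.5 = 13.3333
K_W = (4C−1)/(4C−4) + 0.615/C = 52.333/49.333 + 0.0461 = 1.1069
τ₀ = 8FD/(πd³) = 8·2470·140.0/(π·10.5³) = 2.7664e+06/3636.8 = 760.67 MPa
τ_max = K·τ₀ = 1.1069 × 760.67 = 842.01 MPa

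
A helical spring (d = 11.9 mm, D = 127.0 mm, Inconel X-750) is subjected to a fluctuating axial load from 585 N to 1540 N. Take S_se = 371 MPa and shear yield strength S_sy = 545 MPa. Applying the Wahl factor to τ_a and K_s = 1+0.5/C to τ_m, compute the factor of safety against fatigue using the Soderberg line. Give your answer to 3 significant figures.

C = D/d = 127.0/11.9 = 10.6723; K_W = (4C−1)/(4C−4)+0.615/C = 1.1352; K_s = 1+0.5/C = 1.0469
F_a = (F_max−F_min)/2 = 477.5 N; F_m = (F_max+F_min)/2 = 1062.5 N
τ_a = K_W·8F_aD/(πd³) = 1.1352 × 91.638 = 104.02 MPa
τ_m = K_s·8F_mD/(πd³) = 1.0469 × 203.91 = 213.46 MPa
Soderberg: 1/n_f = τ_a/S_se + τ_m/S_sy = 104.02/371 + 213.46/545 = 0.28039 + 0.39167 = 0.67206
n_f = 1/0.67206 = 1.488

1.49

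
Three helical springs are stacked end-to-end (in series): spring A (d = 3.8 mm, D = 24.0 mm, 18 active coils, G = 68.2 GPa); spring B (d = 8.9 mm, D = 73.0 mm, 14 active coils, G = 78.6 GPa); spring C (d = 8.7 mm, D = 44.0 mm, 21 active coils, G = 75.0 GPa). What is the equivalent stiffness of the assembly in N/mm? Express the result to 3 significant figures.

3.82 N/mm

k_A = Gd⁴/(8D³N_a) = (68.2×10³)(3.8⁴)/(8·24.0³·18) = 7.1437 N/mm
k_B = Gd⁴/(8D³N_a) = (78.6×10³)(8.9⁴)/(8·73.0³·14) = 11.319 N/mm
k_C = Gd⁴/(8D³N_a) = (75.0×10³)(8.7⁴)/(8·44.0³·21) = 30.024 N/mm
Series: 1/k_eq = 1/7.1437 + 1/11.319 + 1/30.024 = 0.26164; k_eq = 3.8221 N/mm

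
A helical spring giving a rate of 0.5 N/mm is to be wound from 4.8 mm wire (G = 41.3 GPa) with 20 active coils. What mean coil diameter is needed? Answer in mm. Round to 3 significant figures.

D = (Gd⁴/(8N_a·k))^(1/3) = (41.3×10³·4.8⁴/(8·20·0.5))^(1/3)
  = (274047)^(1/3) = 64.9544 mm

65.0 mm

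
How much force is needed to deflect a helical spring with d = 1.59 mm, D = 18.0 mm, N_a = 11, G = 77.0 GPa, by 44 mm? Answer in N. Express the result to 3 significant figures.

42.2 N

k = Gd⁴/(8D³N_a) = (77.0×10³)(1.59⁴)/(8·18.0³·11) = 0.95891 N/mm
F = k·δ = 0.95891 × 44 = 42.192 N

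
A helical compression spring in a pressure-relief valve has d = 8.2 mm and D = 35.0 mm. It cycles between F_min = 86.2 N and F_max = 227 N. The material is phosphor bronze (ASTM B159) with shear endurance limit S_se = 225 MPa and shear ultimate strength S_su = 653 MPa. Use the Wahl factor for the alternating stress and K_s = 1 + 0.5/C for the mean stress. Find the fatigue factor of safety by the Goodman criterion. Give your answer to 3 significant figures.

8.87

C = D/d = 35.0/8.2 = 4.2683; K_W = (4C−1)/(4C−4)+0.615/C = 1.3736; K_s = 1+0.5/C = 1.1171
F_a = (F_max−F_min)/2 = 70.4 N; F_m = (F_max+F_min)/2 = 156.6 N
τ_a = K_W·8F_aD/(πd³) = 1.3736 × 11.38 = 15.631 MPa
τ_m = K_s·8F_mD/(πd³) = 1.1171 × 25.314 = 28.279 MPa
Goodman: 1/n_f = τ_a/S_se + τ_m/S_su = 15.631/225 + 28.279/653 = 0.06947 + 0.04331 = 0.11278
n_f = 1/0.11278 = 8.867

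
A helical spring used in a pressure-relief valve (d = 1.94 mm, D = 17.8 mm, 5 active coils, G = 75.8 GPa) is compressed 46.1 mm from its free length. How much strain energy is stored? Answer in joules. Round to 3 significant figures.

k = Gd⁴/(8D³N_a) = (75.8×10³)(1.94⁴)/(8·17.8³·5) = 4.7594 N/mm
U = ½kδ² = 0.5 × 4.7594 × 46.1² = 5057.4 N·mm = 5.0574 J

5.06 J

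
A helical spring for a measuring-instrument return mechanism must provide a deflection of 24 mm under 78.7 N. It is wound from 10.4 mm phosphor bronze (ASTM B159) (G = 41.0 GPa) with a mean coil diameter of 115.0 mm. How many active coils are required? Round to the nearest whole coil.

12

Required rate k = F/δ = 78.7/24 = 3.2792 N/mm
N_a = Gd⁴/(8D³k) = (41.0×10³ × 10.4⁴)/(8 × 115.0³ × 3.2792)
    = 4.79642e+08 / 3.98976e+07 = 12.02 → 12 coils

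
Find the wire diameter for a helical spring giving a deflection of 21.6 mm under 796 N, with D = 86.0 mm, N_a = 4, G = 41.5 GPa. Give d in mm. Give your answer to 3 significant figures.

11.6 mm

Required rate k = F/δ = 796/21.6 = 36.852 N/mm
d = (8D³N_a·k / G)^(1/4) = (8·86.0³·4·36.852 / (41.5×10³))^0.25
  = (18074)^0.25 = 11.5948 mm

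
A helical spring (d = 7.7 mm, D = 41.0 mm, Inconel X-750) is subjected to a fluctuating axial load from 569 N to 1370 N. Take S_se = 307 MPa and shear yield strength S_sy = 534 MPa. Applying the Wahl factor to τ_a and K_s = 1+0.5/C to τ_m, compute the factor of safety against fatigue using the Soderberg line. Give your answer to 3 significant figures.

C = D/d = 41.0/7.7 = 5.3247; K_W = (4C−1)/(4C−4)+0.615/C = 1.2889; K_s = 1+0.5/C = 1.0939
F_a = (F_max−F_min)/2 = 400.5 N; F_m = (F_max+F_min)/2 = 969.5 N
τ_a = K_W·8F_aD/(πd³) = 1.2889 × 91.591 = 118.05 MPa
τ_m = K_s·8F_mD/(πd³) = 1.0939 × 221.72 = 242.54 MPa
Soderberg: 1/n_f = τ_a/S_se + τ_m/S_sy = 118.05/307 + 242.54/534 = 0.38454 + 0.45419 = 0.83873
n_f = 1/0.83873 = 1.192

1.19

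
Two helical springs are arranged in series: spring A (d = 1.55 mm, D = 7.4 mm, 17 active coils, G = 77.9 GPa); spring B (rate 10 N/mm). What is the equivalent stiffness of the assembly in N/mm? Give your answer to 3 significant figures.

k_A = Gd⁴/(8D³N_a) = (77.9×10³)(1.55⁴)/(8·7.4³·17) = 8.1589 N/mm
Series: 1/k_eq = 1/8.1589 + 1/10 = 0.22257; k_eq = 4.4931 N/mm

4.49 N/mm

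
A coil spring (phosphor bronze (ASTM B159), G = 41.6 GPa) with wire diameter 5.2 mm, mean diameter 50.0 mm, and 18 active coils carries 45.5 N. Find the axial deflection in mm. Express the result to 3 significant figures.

26.9 mm

k = Gd⁴/(8D³N_a) = (41.6×10³)(5.2⁴)/(8·50.0³·18) = 1.6898 N/mm
δ = F/k = 45.5 / 1.6898 = 26.926 mm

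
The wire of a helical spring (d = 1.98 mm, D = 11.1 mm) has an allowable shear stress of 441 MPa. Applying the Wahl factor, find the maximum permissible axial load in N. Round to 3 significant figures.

C = D/d = 11.1/1.98 = 5.6061
K_W = (4C−1)/(4C−4) + 0.615/C = 21.424/18.424 + 0.1097 = 1.2725
τ_max = K·8FD/(πd³) → F_max = τ_allow·πd³/(8DK)
F_max = 441·π·1.98³/(8·11.1·1.2725) = 10754/113 = 95.171 N

95.2 N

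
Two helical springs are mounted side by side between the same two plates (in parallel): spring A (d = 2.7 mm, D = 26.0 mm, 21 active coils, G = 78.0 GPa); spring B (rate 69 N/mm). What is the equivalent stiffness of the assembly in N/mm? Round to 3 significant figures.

70.4 N/mm

k_A = Gd⁴/(8D³N_a) = (78.0×10³)(2.7⁴)/(8·26.0³·21) = 1.4038 N/mm
Parallel: k_eq = 1.4038 + 69 = 70.404 N/mm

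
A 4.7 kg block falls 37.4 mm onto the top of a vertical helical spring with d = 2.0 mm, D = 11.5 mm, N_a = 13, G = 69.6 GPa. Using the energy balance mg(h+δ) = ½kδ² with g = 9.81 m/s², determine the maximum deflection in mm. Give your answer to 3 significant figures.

29.6 mm

k = Gd⁴/(8D³N_a) = (69.6×10³)(2.0⁴)/(8·11.5³·13) = 7.0405 N/mm
W = mg = 4.7 × 9.81 = 46.107 N
½kδ² − Wδ − Wh = 0 → δ = (W + √(W² + 2kWh))/k
δ = (46.107 + √(2125.9 + 24281.2))/7.0405 = (46.107 + 162.5)/7.0405 = 29.63 mm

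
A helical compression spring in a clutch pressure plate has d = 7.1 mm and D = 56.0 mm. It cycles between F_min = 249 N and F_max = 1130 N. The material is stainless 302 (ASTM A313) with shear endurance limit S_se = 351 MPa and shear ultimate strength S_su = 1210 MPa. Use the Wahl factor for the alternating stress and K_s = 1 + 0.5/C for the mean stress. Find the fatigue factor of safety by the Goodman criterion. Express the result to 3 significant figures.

1.20

C = D/d = 56.0/7.1 = 7.8873; K_W = (4C−1)/(4C−4)+0.615/C = 1.1869; K_s = 1+0.5/C = 1.0634
F_a = (F_max−F_min)/2 = 440.5 N; F_m = (F_max+F_min)/2 = 689.5 N
τ_a = K_W·8F_aD/(πd³) = 1.1869 × 175.51 = 208.31 MPa
τ_m = K_s·8F_mD/(πd³) = 1.0634 × 274.72 = 292.13 MPa
Goodman: 1/n_f = τ_a/S_se + τ_m/S_su = 208.31/351 + 292.13/1210 = 0.59346 + 0.24143 = 0.8349
n_f = 1/0.8349 = 1.198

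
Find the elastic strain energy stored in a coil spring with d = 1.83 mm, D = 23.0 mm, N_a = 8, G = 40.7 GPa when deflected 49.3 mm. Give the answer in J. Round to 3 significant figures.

0.712 J

k = Gd⁴/(8D³N_a) = (40.7×10³)(1.83⁴)/(8·23.0³·8) = 0.58619 N/mm
U = ½kδ² = 0.5 × 0.58619 × 49.3² = 712.36 N·mm = 0.71236 J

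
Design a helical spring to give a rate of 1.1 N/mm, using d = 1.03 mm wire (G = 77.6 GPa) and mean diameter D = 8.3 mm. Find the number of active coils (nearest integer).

17

N_a = Gd⁴/(8D³k) = (77.6×10³ × 1.03⁴)/(8 × 8.3³ × 1.1)
    = 87339.5 / 5031.73 = 17.36 → 17 coils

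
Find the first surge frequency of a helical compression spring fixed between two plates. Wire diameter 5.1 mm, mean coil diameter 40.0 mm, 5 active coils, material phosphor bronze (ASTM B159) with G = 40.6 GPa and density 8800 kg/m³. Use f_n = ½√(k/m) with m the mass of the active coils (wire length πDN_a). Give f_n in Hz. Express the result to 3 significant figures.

154 Hz

k = Gd⁴/(8D³N_a) = (40.6×10³)(5.1⁴)/(8·40.0³·5) = 10.729 N/mm = 10729 N/m
Wire length L = πDN_a = π·40.0·5 = 628.32 mm
m = ρ·(πd²/4)·L = 8800 × 20.428×10⁻⁶ m² × 0.62832 m = 0.11295 kg
f_n = ½√(k/m) = 0.5·√(10729/0.11295) = 0.5·√(94989) = 154.1 Hz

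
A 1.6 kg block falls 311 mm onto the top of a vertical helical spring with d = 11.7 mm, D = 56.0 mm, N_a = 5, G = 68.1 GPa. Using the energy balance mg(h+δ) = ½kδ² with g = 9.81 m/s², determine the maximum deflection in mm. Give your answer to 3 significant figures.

7.42 mm

k = Gd⁴/(8D³N_a) = (68.1×10³)(11.7⁴)/(8·56.0³·5) = 181.66 N/mm
W = mg = 1.6 × 9.81 = 15.696 N
½kδ² − Wδ − Wh = 0 → δ = (W + √(W² + 2kWh))/k
δ = (15.696 + √(246.36 + 1.77356e+06))/181.66 = (15.696 + 1331.8)/181.66 = 7.4178 mm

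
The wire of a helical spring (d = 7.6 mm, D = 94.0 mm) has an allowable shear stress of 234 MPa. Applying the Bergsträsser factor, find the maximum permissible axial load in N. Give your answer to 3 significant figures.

C = D/d = 94.0/7.6 = 12.3684
K_B = (4C+2)/(4C−3) = 51.474/46.474 = 1.1076
τ_max = K·8FD/(πd³) → F_max = τ_allow·πd³/(8DK)
F_max = 234·π·7.6³/(8·94.0·1.1076) = 3.2271e+05/832.91 = 387.45 N

387 N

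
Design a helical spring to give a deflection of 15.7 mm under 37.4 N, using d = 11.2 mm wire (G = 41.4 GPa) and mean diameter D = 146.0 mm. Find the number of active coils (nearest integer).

Required rate k = F/δ = 37.4/15.7 = 2.3822 N/mm
N_a = Gd⁴/(8D³k) = (41.4×10³ × 11.2⁴)/(8 × 146.0³ × 2.3822)
    = 6.51437e+08 / 5.9309e+07 = 10.98 → 11 coils

11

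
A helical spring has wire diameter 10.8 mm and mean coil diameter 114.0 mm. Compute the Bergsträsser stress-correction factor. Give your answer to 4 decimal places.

1.1275

C = D/d = 114.0/10.8 = 10.5556
K_B = (4C+2)/(4C−3) = 44.222/39.222 = 1.1275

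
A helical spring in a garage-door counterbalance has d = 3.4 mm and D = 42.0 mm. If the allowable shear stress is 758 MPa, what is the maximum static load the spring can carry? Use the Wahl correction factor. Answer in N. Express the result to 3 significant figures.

250 N

C = D/d = 42.0/3.4 = 12.3529
K_W = (4C−1)/(4C−4) + 0.615/C = 48.412/45.412 + 0.0498 = 1.1158
τ_max = K·8FD/(πd³) → F_max = τ_allow·πd³/(8DK)
F_max = 758·π·3.4³/(8·42.0·1.1158) = 93596/374.92 = 249.64 N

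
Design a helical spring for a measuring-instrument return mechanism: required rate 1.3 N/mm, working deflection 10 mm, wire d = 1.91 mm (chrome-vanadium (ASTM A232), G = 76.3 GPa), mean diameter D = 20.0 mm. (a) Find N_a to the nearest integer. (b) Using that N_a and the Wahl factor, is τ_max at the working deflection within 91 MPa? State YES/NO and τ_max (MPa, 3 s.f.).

(a) 12 coils; (b) NO, τ_max = 110 MPa

N_a = Gd⁴/(8D³k) = (76.3×10³)(1.91⁴)/(8·20.0³·1.3) = 12.2 → N_a = 12
Actual rate k = Gd⁴/(8D³·12) = 1.3222 N/mm
Working load F = kδ = 1.3222·10 = 13.222 N
C = 20.0/1.91 = 10.4712; K_W = (4C−1)/(4C−4)+0.615/C = 1.1379
τ_max = K_W·8FD/(πd³) = 1.1379·96.642 = 109.97 MPa
τ_max > 91 MPa → exceeds allowable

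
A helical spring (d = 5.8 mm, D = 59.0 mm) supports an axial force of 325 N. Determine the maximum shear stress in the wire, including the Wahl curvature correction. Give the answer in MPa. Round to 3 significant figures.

Spring index C = D/d = 59.0/5.8 = 10.1724
K_W = (4C−1)/(4C−4) + 0.615/C = 39.690/36.690 + 0.0605 = 1.1422
τ₀ = 8FD/(πd³) = 8·325·59.0/(π·5.8³) = 153400/612.96 = 250.26 MPa
τ_max = K·τ₀ = 1.1422 × 250.26 = 285.85 MPa

286 MPa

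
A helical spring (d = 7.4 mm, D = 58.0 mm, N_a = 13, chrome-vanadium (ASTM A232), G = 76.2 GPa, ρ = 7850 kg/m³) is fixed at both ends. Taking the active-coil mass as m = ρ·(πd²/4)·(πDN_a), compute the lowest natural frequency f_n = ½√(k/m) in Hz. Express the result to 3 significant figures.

k = Gd⁴/(8D³N_a) = (76.2×10³)(7.4⁴)/(8·58.0³·13) = 11.261 N/mm = 11261 N/m
Wire length L = πDN_a = π·58.0·13 = 2368.8 mm
m = ρ·(πd²/4)·L = 7850 × 43.008×10⁻⁶ m² × 2.3688 m = 0.79973 kg
f_n = ½√(k/m) = 0.5·√(11261/0.79973) = 0.5·√(14081) = 59.331 Hz

59.3 Hz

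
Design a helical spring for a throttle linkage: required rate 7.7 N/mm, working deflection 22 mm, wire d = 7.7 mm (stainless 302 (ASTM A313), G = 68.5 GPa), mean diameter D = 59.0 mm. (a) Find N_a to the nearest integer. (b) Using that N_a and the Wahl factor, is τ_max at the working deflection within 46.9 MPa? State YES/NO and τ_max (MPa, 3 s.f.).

N_a = Gd⁴/(8D³k) = (68.5×10³)(7.7⁴)/(8·59.0³·7.7) = 19.03 → N_a = 19
Actual rate k = Gd⁴/(8D³·19) = 7.7135 N/mm
Working load F = kδ = 7.7135·22 = 169.7 N
C = 59.0/7.7 = 7.6623; K_W = (4C−1)/(4C−4)+0.615/C = 1.1928
τ_max = K_W·8FD/(πd³) = 1.1928·55.847 = 66.616 MPa
τ_max > 46.9 MPa → exceeds allowable

(a) 19 coils; (b) NO, τ_max = 66.6 MPa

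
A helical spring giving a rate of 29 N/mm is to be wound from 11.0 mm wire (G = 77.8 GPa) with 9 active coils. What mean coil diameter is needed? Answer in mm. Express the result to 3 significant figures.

D = (Gd⁴/(8N_a·k))^(1/3) = (77.8×10³·11.0⁴/(8·9·29))^(1/3)
  = (545532)^(1/3) = 81.7096 mm

81.7 mm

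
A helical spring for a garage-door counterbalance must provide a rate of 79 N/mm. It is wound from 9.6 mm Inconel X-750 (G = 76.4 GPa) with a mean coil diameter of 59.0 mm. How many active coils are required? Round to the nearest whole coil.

N_a = Gd⁴/(8D³k) = (76.4×10³ × 9.6⁴)/(8 × 59.0³ × 79)
    = 6.48901e+08 / 1.298e+08 = 4.999 → 5 coils

5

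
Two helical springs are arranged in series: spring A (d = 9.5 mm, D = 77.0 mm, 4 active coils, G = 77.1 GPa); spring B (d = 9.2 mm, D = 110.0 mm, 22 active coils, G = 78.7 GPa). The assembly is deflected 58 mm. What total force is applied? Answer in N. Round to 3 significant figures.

k_A = Gd⁴/(8D³N_a) = (77.1×10³)(9.5⁴)/(8·77.0³·4) = 42.986 N/mm
k_B = Gd⁴/(8D³N_a) = (78.7×10³)(9.2⁴)/(8·110.0³·22) = 2.4068 N/mm
Series: 1/k_eq = 1/42.986 + 1/2.4068 = 0.43876; k_eq = 2.2792 N/mm
F = k_eq·δ = 2.2792·58 = 132.19 N

132 N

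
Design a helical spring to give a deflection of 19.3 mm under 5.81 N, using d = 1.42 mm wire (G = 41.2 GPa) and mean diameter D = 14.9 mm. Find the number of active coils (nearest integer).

Required rate k = F/δ = 5.81/19.3 = 0.30104 N/mm
N_a = Gd⁴/(8D³k) = (41.2×10³ × 1.42⁴)/(8 × 14.9³ × 0.30104)
    = 167514 / 7966.5 = 21.03 → 21 coils

21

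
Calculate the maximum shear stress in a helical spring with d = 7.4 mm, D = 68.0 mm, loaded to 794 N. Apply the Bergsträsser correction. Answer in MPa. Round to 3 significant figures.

390 MPa

Spring index C = D/d = 68.0/7.4 = 9.1892
K_B = (4C+2)/(4C−3) = 38.757/33.757 = 1.1481
τ₀ = 8FD/(πd³) = 8·794·68.0/(π·7.4³) = 431936/1273 = 339.29 MPa
τ_max = K·τ₀ = 1.1481 × 339.29 = 389.55 MPa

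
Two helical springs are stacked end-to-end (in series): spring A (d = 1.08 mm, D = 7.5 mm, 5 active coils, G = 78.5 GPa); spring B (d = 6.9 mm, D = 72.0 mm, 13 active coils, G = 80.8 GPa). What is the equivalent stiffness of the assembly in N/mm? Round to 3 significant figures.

k_A = Gd⁴/(8D³N_a) = (78.5×10³)(1.08⁴)/(8·7.5³·5) = 6.3288 N/mm
k_B = Gd⁴/(8D³N_a) = (80.8×10³)(6.9⁴)/(8·72.0³·13) = 4.7182 N/mm
Series: 1/k_eq = 1/6.3288 + 1/4.7182 = 0.36995; k_eq = 2.703 N/mm

2.70 N/mm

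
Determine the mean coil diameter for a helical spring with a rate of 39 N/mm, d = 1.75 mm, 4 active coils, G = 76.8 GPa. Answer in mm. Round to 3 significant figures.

D = (Gd⁴/(8N_a·k))^(1/3) = (76.8×10³·1.75⁴/(8·4·39))^(1/3)
  = (577.163)^(1/3) = 8.3259 mm

8.33 mm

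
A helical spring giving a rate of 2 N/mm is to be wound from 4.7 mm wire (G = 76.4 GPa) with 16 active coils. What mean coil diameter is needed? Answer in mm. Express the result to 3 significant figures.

52.6 mm

D = (Gd⁴/(8N_a·k))^(1/3) = (76.4×10³·4.7⁴/(8·16·2))^(1/3)
  = (145628)^(1/3) = 52.6116 mm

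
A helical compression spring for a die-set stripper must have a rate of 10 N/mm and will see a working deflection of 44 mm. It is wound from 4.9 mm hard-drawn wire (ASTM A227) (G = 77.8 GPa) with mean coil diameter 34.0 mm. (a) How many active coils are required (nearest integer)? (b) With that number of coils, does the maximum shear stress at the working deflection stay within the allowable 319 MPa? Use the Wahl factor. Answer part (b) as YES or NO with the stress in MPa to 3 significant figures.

(a) 14 coils; (b) NO, τ_max = 401 MPa

N_a = Gd⁴/(8D³k) = (77.8×10³)(4.9⁴)/(8·34.0³·10) = 14.26 → N_a = 14
Actual rate k = Gd⁴/(8D³·14) = 10.188 N/mm
Working load F = kδ = 10.188·44 = 448.29 N
C = 34.0/4.9 = 6.9388; K_W = (4C−1)/(4C−4)+0.615/C = 1.2149
τ_max = K_W·8FD/(πd³) = 1.2149·329.91 = 400.81 MPa
τ_max > 319 MPa → exceeds allowable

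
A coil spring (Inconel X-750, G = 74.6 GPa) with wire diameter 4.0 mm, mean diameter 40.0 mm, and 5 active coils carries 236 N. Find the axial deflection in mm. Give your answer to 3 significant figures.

k = Gd⁴/(8D³N_a) = (74.6×10³)(4.0⁴)/(8·40.0³·5) = 7.46 N/mm
δ = F/k = 236 / 7.46 = 31.635 mm

31.6 mm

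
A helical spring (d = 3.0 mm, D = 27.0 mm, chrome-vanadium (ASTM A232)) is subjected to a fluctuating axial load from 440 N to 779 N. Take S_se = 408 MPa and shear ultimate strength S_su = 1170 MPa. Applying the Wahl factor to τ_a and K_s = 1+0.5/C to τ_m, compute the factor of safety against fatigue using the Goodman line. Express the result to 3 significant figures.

0.380

C = D/d = 27.0/3.0 = 9.0000; K_W = (4C−1)/(4C−4)+0.615/C = 1.1621; K_s = 1+0.5/C = 1.0556
F_a = (F_max−F_min)/2 = 169.5 N; F_m = (F_max+F_min)/2 = 609.5 N
τ_a = K_W·8F_aD/(πd³) = 1.1621 × 431.63 = 501.59 MPa
τ_m = K_s·8F_mD/(πd³) = 1.0556 × 1552.1 = 1638.3 MPa
Goodman: 1/n_f = τ_a/S_se + τ_m/S_su = 501.59/408 + 1638.3/1170 = 1.22938 + 1.40026 = 2.6296
n_f = 1/2.6296 = 0.3803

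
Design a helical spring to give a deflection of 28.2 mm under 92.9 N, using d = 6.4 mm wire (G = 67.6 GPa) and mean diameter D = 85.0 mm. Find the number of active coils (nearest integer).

7

Required rate k = F/δ = 92.9/28.2 = 3.2943 N/mm
N_a = Gd⁴/(8D³k) = (67.6×10³ × 6.4⁴)/(8 × 85.0³ × 3.2943)
    = 1.13414e+08 / 1.6185e+07 = 7.007 → 7 coils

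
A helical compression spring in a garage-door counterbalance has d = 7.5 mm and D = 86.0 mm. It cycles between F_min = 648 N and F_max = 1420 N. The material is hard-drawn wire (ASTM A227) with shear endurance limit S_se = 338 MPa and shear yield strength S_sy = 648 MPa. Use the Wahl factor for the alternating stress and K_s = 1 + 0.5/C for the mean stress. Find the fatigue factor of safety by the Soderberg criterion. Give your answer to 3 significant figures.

C = D/d = 86.0/7.5 = 11.4667; K_W = (4C−1)/(4C−4)+0.615/C = 1.1253; K_s = 1+0.5/C = 1.0436
F_a = (F_max−F_min)/2 = 386 N; F_m = (F_max+F_min)/2 = 1034 N
τ_a = K_W·8F_aD/(πd³) = 1.1253 × 200.37 = 225.48 MPa
τ_m = K_s·8F_mD/(πd³) = 1.0436 × 536.75 = 560.16 MPa
Soderberg: 1/n_f = τ_a/S_se + τ_m/S_sy = 225.48/338 + 560.16/648 = 0.66710 + 0.86444 = 1.5315
n_f = 1/1.5315 = 0.6529

0.653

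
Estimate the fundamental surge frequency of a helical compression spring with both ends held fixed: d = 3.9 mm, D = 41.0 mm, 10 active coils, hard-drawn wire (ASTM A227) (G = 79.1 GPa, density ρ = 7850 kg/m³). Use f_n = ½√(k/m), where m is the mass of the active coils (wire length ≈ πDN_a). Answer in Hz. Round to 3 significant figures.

k = Gd⁴/(8D³N_a) = (79.1×10³)(3.9⁴)/(8·41.0³·10) = 3.3189 N/mm = 3318.9 N/m
Wire length L = πDN_a = π·41.0·10 = 1288.1 mm
m = ρ·(πd²/4)·L = 7850 × 11.946×10⁻⁶ m² × 1.2881 m = 0.12079 kg
f_n = ½√(k/m) = 0.5·√(3318.9/0.12079) = 0.5·√(27477) = 82.881 Hz

82.9 Hz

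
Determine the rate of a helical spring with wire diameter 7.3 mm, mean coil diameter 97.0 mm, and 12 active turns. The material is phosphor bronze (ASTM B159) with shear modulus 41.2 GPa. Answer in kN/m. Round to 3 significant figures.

k = Gd⁴/(8D³N_a) = (41.2×10³ × 7.3⁴) / (8 × 97.0³ × 12)
  = 1.17001e+08 / 8.76166e+07 = 1.3354 N/mm

1.34 kN/m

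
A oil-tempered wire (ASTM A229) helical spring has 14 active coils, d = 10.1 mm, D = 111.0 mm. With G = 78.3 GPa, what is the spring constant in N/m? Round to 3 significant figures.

5320 N/m

k = Gd⁴/(8D³N_a) = (78.3×10³ × 10.1⁴) / (8 × 111.0³ × 14)
  = 8.14793e+08 / 1.53175e+08 = 5.3194 N/mm = 5319.4 N/m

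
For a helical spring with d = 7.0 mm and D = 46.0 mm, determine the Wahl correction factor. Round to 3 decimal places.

C = D/d = 46.0/7.0 = 6.5714
K_W = (4C−1)/(4C−4) + 0.615/C = 25.286/22.286 + 0.0936 = 1.2282

1.228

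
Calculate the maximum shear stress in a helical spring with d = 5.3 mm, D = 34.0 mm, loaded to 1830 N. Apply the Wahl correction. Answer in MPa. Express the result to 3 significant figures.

Spring index C = D/d = 34.0/5.3 = 6.4151
K_W = (4C−1)/(4C−4) + 0.615/C = 24.660/21.660 + 0.0959 = 1.2344
τ₀ = 8FD/(πd³) = 8·1830·34.0/(π·5.3³) = 497760/467.71 = 1064.2 MPa
τ_max = K·τ₀ = 1.2344 × 1064.2 = 1313.7 MPa

1310 MPa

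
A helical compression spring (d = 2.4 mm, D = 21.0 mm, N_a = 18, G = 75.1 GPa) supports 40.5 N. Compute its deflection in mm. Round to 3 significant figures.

k = Gd⁴/(8D³N_a) = (75.1×10³)(2.4⁴)/(8·21.0³·18) = 1.8684 N/mm
δ = F/k = 40.5 / 1.8684 = 21.677 mm

21.7 mm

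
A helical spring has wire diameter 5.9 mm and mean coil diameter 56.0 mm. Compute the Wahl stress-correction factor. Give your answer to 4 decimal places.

1.1531

C = D/d = 56.0/5.9 = 9.4915
K_W = (4C−1)/(4C−4) + 0.615/C = 36.966/33.966 + 0.0648 = 1.1531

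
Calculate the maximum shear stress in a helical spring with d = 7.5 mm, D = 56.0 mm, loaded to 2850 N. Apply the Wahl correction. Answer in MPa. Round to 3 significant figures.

Spring index C = D/d = 56.0/7.5 = 7.4667
K_W = (4C−1)/(4C−4) + 0.615/C = 28.867/25.867 + 0.0824 = 1.1983
τ₀ = 8FD/(πd³) = 8·2850·56.0/(π·7.5³) = 1.2768e+06/1325.4 = 963.36 MPa
τ_max = K·τ₀ = 1.1983 × 963.36 = 1154.4 MPa

1150 MPa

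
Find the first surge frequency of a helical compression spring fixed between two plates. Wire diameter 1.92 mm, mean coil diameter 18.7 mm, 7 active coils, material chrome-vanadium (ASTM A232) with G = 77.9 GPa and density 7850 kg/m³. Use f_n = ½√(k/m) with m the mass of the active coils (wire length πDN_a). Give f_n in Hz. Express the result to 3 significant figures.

278 Hz

k = Gd⁴/(8D³N_a) = (77.9×10³)(1.92⁴)/(8·18.7³·7) = 2.8909 N/mm = 2890.9 N/m
Wire length L = πDN_a = π·18.7·7 = 411.23 mm
m = ρ·(πd²/4)·L = 7850 × 2.8953×10⁻⁶ m² × 0.41123 m = 0.0093466 kg
f_n = ½√(k/m) = 0.5·√(2890.9/0.0093466) = 0.5·√(3.093e+05) = 278.07 Hz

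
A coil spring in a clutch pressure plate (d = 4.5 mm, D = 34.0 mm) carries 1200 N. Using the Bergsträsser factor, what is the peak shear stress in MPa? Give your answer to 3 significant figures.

1350 MPa

Spring index C = D/d = 34.0/4.5 = 7.5556
K_B = (4C+2)/(4C−3) = 32.222/27.222 = 1.1837
τ₀ = 8FD/(πd³) = 8·1200·34.0/(π·4.5³) = 326400/286.28 = 1140.2 MPa
τ_max = K·τ₀ = 1.1837 × 1140.2 = 1349.6 MPa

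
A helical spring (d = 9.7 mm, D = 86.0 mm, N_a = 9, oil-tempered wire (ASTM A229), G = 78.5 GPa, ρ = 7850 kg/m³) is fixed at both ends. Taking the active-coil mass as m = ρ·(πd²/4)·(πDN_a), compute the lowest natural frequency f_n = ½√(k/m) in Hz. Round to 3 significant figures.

k = Gd⁴/(8D³N_a) = (78.5×10³)(9.7⁴)/(8·86.0³·9) = 15.175 N/mm = 15175 N/m
Wire length L = πDN_a = π·86.0·9 = 2431.6 mm
m = ρ·(πd²/4)·L = 7850 × 73.898×10⁻⁶ m² × 2.4316 m = 1.4106 kg
f_n = ½√(k/m) = 0.5·√(15175/1.4106) = 0.5·√(10758) = 51.861 Hz

51.9 Hz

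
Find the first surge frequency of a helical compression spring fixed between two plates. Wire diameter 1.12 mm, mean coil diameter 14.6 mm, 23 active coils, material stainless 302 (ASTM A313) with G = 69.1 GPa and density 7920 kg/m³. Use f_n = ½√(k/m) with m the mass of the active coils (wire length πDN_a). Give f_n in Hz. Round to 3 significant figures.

k = Gd⁴/(8D³N_a) = (69.1×10³)(1.12⁴)/(8·14.6³·23) = 0.18988 N/mm = 189.88 N/m
Wire length L = πDN_a = π·14.6·23 = 1054.9 mm
m = ρ·(πd²/4)·L = 7920 × 0.9852×10⁻⁶ m² × 1.0549 m = 0.0082316 kg
f_n = ½√(k/m) = 0.5·√(189.88/0.0082316) = 0.5·√(23067) = 75.939 Hz

75.9 Hz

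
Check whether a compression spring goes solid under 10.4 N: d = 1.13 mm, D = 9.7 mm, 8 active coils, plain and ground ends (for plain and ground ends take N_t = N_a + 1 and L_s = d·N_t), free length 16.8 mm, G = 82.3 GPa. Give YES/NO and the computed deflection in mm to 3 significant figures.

k = Gd⁴/(8D³N_a) = (82.3×10³)(1.13⁴)/(8·9.7³·8) = 2.2973 N/mm
N_t = 9; L_s = 1.13·9 = 10.17 mm; δ_solid = L₀ − L_s = 16.8 − 10.17 = 6.63 mm
δ = F/k = 10.4/2.2973 = 4.527 mm
δ < δ_solid → spring does not go solid

NO, δ = 4.53 mm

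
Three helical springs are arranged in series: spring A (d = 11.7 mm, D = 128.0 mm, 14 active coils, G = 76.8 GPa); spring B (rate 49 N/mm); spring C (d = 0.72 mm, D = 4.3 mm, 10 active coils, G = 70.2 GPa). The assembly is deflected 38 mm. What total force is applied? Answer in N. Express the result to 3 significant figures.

73.0 N

k_A = Gd⁴/(8D³N_a) = (76.8×10³)(11.7⁴)/(8·128.0³·14) = 6.1271 N/mm
k_C = Gd⁴/(8D³N_a) = (70.2×10³)(0.72⁴)/(8·4.3³·10) = 2.966 N/mm
Series: 1/k_eq = 1/6.1271 + 1/49 + 1/2.966 = 0.52077; k_eq = 1.9202 N/mm
F = k_eq·δ = 1.9202·38 = 72.969 N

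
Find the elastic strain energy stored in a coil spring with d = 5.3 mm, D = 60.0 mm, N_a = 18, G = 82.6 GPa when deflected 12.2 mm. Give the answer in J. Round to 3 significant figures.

k = Gd⁴/(8D³N_a) = (82.6×10³)(5.3⁴)/(8·60.0³·18) = 2.0954 N/mm
U = ½kδ² = 0.5 × 2.0954 × 12.2² = 155.94 N·mm = 0.15594 J

0.156 J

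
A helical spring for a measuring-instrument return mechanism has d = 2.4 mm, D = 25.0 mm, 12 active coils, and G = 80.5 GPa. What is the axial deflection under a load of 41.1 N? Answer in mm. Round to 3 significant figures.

23.1 mm

k = Gd⁴/(8D³N_a) = (80.5×10³)(2.4⁴)/(8·25.0³·12) = 1.7805 N/mm
δ = F/k = 41.1 / 1.7805 = 23.083 mm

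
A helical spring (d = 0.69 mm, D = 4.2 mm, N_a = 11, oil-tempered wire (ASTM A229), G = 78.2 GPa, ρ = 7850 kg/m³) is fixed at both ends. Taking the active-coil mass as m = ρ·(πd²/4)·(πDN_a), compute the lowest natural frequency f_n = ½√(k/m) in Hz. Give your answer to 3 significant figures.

k = Gd⁴/(8D³N_a) = (78.2×10³)(0.69⁴)/(8·4.2³·11) = 2.7188 N/mm = 2718.8 N/m
Wire length L = πDN_a = π·4.2·11 = 145.14 mm
m = ρ·(πd²/4)·L = 7850 × 0.37393×10⁻⁶ m² × 0.14514 m = 0.00042604 kg
f_n = ½√(k/m) = 0.5·√(2718.8/0.00042604) = 0.5·√(6.3815e+06) = 1263.1 Hz

1260 Hz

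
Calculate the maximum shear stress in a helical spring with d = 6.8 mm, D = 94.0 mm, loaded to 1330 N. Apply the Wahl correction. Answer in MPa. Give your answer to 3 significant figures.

1120 MPa

Spring index C = D/d = 94.0/6.8 = 13.8235
K_W = (4C−1)/(4C−4) + 0.615/C = 54.294/51.294 + 0.0445 = 1.1030
τ₀ = 8FD/(πd³) = 8·1330·94.0/(π·6.8³) = 1.00016e+06/987.82 = 1012.5 MPa
τ_max = K·τ₀ = 1.1030 × 1012.5 = 1116.8 MPa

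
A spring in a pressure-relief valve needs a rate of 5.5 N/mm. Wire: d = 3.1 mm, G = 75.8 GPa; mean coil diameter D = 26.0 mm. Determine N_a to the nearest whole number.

9

N_a = Gd⁴/(8D³k) = (75.8×10³ × 3.1⁴)/(8 × 26.0³ × 5.5)
    = 7.00029e+06 / 773344 = 9.052 → 9 coils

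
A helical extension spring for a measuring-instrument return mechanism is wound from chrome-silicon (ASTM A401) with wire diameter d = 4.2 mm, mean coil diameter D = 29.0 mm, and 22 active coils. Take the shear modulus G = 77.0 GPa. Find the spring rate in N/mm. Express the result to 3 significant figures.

5.58 N/mm

k = Gd⁴/(8D³N_a) = (77.0×10³ × 4.2⁴) / (8 × 29.0³ × 22)
  = 2.39601e+07 / 4.29246e+06 = 5.5819 N/mm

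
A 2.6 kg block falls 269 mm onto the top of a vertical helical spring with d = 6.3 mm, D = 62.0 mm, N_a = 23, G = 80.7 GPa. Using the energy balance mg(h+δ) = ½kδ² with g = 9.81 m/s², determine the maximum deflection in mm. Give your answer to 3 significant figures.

78.2 mm

k = Gd⁴/(8D³N_a) = (80.7×10³)(6.3⁴)/(8·62.0³·23) = 2.899 N/mm
W = mg = 2.6 × 9.81 = 25.506 N
½kδ² − Wδ − Wh = 0 → δ = (W + √(W² + 2kWh))/k
δ = (25.506 + √(650.56 + 39780.2))/2.899 = (25.506 + 201.07)/2.899 = 78.159 mm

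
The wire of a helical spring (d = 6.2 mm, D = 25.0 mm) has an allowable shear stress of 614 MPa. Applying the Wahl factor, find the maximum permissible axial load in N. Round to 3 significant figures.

C = D/d = 25.0/6.2 = 4.0323
K_W = (4C−1)/(4C−4) + 0.615/C = 15.129/12.129 + 0.1525 = 1.3999
τ_max = K·8FD/(πd³) → F_max = τ_allow·πd³/(8DK)
F_max = 614·π·6.2³/(8·25.0·1.3999) = 4.5972e+05/279.97 = 1642 N

1640 N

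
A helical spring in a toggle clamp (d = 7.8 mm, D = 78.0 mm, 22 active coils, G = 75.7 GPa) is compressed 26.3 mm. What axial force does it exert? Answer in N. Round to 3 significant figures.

k = Gd⁴/(8D³N_a) = (75.7×10³)(7.8⁴)/(8·78.0³·22) = 3.3549 N/mm
F = k·δ = 3.3549 × 26.3 = 88.234 N

88.2 N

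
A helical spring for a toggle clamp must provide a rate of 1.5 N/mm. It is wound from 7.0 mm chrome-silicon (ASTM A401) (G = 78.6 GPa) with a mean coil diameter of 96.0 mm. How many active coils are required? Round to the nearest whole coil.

N_a = Gd⁴/(8D³k) = (78.6×10³ × 7.0⁴)/(8 × 96.0³ × 1.5)
    = 1.88719e+08 / 1.06168e+07 = 17.78 → 18 coils

18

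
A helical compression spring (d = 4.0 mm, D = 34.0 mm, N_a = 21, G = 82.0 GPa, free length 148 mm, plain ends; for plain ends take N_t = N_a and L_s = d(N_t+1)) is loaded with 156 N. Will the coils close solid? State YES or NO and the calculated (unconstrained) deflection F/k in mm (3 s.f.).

NO, δ = 49.1 mm

k = Gd⁴/(8D³N_a) = (82.0×10³)(4.0⁴)/(8·34.0³·21) = 3.1791 N/mm
N_t = 21; L_s = 4.0·22 = 88 mm; δ_solid = L₀ − L_s = 148 − 88 = 60 mm
δ = F/k = 156/3.1791 = 49.07 mm
δ < δ_solid → spring does not go solid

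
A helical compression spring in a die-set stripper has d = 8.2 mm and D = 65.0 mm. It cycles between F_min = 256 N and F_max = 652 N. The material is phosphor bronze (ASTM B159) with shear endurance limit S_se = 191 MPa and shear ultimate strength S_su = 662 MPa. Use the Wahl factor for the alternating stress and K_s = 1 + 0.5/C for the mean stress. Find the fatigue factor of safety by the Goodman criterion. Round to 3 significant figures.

1.70

C = D/d = 65.0/8.2 = 7.9268; K_W = (4C−1)/(4C−4)+0.615/C = 1.1859; K_s = 1+0.5/C = 1.0631
F_a = (F_max−F_min)/2 = 198 N; F_m = (F_max+F_min)/2 = 454 N
τ_a = K_W·8F_aD/(πd³) = 1.1859 × 59.44 = 70.487 MPa
τ_m = K_s·8F_mD/(πd³) = 1.0631 × 136.29 = 144.89 MPa
Goodman: 1/n_f = τ_a/S_se + τ_m/S_su = 70.487/191 + 144.89/662 = 0.36904 + 0.21886 = 0.58791
n_f = 1/0.58791 = 1.701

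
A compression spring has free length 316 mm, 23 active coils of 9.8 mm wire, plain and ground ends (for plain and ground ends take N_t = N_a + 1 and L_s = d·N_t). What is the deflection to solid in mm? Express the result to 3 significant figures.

N_t = 24; L_s = 9.8·24 = 235.2 mm
δ_solid = L₀ − L_s = 316 − 235.2 = 80.8 mm

80.8 mm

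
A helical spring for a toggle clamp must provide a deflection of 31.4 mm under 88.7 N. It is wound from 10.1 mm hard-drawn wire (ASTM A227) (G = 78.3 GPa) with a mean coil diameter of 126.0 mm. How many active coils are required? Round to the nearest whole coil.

Required rate k = F/δ = 88.7/31.4 = 2.8248 N/mm
N_a = Gd⁴/(8D³k) = (78.3×10³ × 10.1⁴)/(8 × 126.0³ × 2.8248)
    = 8.14793e+08 / 4.52059e+07 = 18.02 → 18 coils

18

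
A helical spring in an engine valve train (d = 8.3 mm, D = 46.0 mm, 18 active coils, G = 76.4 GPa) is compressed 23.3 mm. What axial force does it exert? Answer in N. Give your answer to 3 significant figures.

k = Gd⁴/(8D³N_a) = (76.4×10³)(8.3⁴)/(8·46.0³·18) = 25.868 N/mm
F = k·δ = 25.868 × 23.3 = 602.73 N

603 N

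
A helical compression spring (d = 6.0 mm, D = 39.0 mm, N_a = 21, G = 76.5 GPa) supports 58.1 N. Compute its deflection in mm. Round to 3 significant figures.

k = Gd⁴/(8D³N_a) = (76.5×10³)(6.0⁴)/(8·39.0³·21) = 9.9486 N/mm
δ = F/k = 58.1 / 9.9486 = 5.84 mm

5.84 mm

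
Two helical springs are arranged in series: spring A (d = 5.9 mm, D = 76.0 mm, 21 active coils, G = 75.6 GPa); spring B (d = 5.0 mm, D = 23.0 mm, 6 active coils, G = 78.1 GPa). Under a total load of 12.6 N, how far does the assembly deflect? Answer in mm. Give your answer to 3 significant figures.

10.3 mm

k_A = Gd⁴/(8D³N_a) = (75.6×10³)(5.9⁴)/(8·76.0³·21) = 1.2422 N/mm
k_B = Gd⁴/(8D³N_a) = (78.1×10³)(5.0⁴)/(8·23.0³·6) = 83.581 N/mm
Series: 1/k_eq = 1/1.2422 + 1/83.581 = 0.81701; k_eq = 1.224 N/mm
δ = F/k_eq = 12.6/1.224 = 10.294 mm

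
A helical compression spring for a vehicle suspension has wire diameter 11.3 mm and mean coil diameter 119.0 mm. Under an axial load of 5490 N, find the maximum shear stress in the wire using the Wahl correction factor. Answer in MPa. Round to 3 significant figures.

1310 MPa

Spring index C = D/d = 119.0/11.3 = 10.5310
K_W = (4C−1)/(4C−4) + 0.615/C = 41.124/38.124 + 0.0584 = 1.1371
τ₀ = 8FD/(πd³) = 8·5490·119.0/(π·11.3³) = 5.22648e+06/4533 = 1153 MPa
τ_max = K·τ₀ = 1.1371 × 1153 = 1311 MPa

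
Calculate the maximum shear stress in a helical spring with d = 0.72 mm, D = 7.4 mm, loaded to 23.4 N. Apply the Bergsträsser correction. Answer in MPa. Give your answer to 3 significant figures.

Spring index C = D/d = 7.4/0.72 = 10.2778
K_B = (4C+2)/(4C−3) = 43.111/38.111 = 1.1312
τ₀ = 8FD/(πd³) = 8·23.4·7.4/(π·0.72³) = 1385.28/1.1726 = 1181.4 MPa
τ_max = K·τ₀ = 1.1312 × 1181.4 = 1336.4 MPa

1340 MPa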